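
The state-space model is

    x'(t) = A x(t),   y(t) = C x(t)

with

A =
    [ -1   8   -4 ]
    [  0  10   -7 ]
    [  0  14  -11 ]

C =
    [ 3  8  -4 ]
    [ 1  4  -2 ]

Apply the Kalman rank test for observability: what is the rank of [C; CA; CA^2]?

2

CA = [[-3, 48, -24], [-1, 20, -10]]
CA^2 = [[3, 120, -60], [1, 52, -26]]
Observability matrix O = [C; CA; CA^2] = [[3, 8, -4], [1, 4, -2], [-3, 48, -24], [-1, 20, -10], [3, 120, -60], [1, 52, -26]]
The columns c1, c2, c3 of O are linearly dependent: c2 + 2·c3 = 0 (check each entry), so rank(O) ≤ 2.
The 2×2 minor from rows 1, 2, columns 1, 2 is 3·4 - 8·1 = 12 - 8 = 4 ≠ 0, so rank(O) = 2.
rank(O) = 2 < n = 3, so the pair (A, C) is not completely observable.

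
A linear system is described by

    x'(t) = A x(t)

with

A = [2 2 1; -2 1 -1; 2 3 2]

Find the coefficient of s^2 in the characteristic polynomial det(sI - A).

-5

Expand det(sI - A) for the 3×3 matrix.
p(s) = s^3 - 5s^2 + 13s - 6.
(Check: constant term = det(-A) = (-1)^3 det A = -6; coefficient of s^2 = -tr A = -5.)
The coefficient of s^2 is -5.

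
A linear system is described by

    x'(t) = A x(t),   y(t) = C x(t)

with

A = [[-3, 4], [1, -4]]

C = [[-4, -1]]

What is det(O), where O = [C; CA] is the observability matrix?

59

CA = [[11, -12]]
Observability matrix O = [C; CA] = [[-4, -1], [11, -12]]
det(O) = (-4)·(-12) - (-1)·11 = 48 - (-11) = 59
Since det(O) ≠ 0, rank(O) = 2 and the system is completely observable.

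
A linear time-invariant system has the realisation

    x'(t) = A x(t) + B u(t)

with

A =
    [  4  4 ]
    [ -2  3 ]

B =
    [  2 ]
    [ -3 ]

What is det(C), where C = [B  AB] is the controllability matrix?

-38

AB = [[-4], [-13]]
Controllability matrix C = [B  AB] = [[2, -4], [-3, -13]]
det(C) = 2·(-13) - (-4)·(-3) = -26 - 12 = -38
Since det(C) ≠ 0, rank(C) = 2 and the system is completely controllable.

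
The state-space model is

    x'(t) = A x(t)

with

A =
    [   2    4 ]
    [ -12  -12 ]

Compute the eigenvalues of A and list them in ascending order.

det(sI - A) = s^2 - (tr A)s + det A, with tr A = 2 + (-12) = -10 and det A = 2·(-12) - 4·(-12) = -24 - (-48) = 24.
So p(s) = det(sI - A) = s^2 + 10s + 24.
Factor s^2 + 10s + 24: two numbers with sum -10 and product 24 are -4 and -6, so s^2 + 10s + 24 = (s + 4)(s + 6).
Hence p(s) = (s + 4) (s + 6), with roots -6, -4.
All eigenvalues have negative real part, so the system is asymptotically stable.

-6, -4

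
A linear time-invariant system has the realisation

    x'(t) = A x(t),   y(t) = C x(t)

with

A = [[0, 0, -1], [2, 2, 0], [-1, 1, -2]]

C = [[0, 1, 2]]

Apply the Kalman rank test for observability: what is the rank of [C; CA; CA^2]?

3

CA = [[0, 4, -4]]
CA^2 = [[12, 4, 8]]
Observability matrix O = [C; CA; CA^2] = [[0, 1, 2], [0, 4, -4], [12, 4, 8]]
det(O) = 0·(4·8 - (-4)·4) - 1·(0·8 - (-4)·12) + 2·(0·4 - 4·12) = 0·48 - 1·48 + 2·(-48) = -144 ≠ 0, so rank(O) = 3.
rank(O) = 3 = n, so the pair (A, C) is completely observable.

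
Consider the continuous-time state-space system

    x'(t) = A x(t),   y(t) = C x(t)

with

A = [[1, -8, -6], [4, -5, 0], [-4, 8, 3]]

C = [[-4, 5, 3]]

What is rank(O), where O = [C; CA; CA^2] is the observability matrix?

2

CA = [[4, 31, 33]]
CA^2 = [[-4, 77, 75]]
Observability matrix O = [C; CA; CA^2] = [[-4, 5, 3], [4, 31, 33], [-4, 77, 75]]
The columns c1, c2, c3 of O are linearly dependent: -c1 - 2·c2 + 2·c3 = 0 (check each entry), so rank(O) ≤ 2.
The 2×2 minor from rows 1, 2, columns 1, 2 is (-4)·31 - 5·4 = -124 - 20 = -144 ≠ 0, so rank(O) = 2.
rank(O) = 2 < n = 3, so the pair (A, C) is not completely observable.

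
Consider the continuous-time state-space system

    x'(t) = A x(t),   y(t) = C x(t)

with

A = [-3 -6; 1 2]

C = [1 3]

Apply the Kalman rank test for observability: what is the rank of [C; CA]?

1

CA = [[0, 0]]
Observability matrix O = [C; CA] = [[1, 3], [0, 0]]
Every row of O is a scalar multiple of row 1 = [1, 3] (multipliers 1, 0), so the rows span a one-dimensional space.
O ≠ 0, hence rank(O) = 1.
rank(O) = 1 < n = 2, so the pair (A, C) is not completely observable.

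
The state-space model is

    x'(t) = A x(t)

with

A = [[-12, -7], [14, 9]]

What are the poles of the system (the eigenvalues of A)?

-5, 2

det(sI - A) = s^2 - (tr A)s + det A, with tr A = (-12) + 9 = -3 and det A = (-12)·9 - (-7)·14 = -108 - (-98) = -10.
So p(s) = det(sI - A) = s^2 + 3s - 10.
Factor s^2 + 3s - 10: two numbers with sum -3 and product -10 are 2 and -5, so s^2 + 3s - 10 = (s - 2)(s + 5).
Hence p(s) = (s - 2) (s + 5), with roots -5, 2.
At least one eigenvalue has non-negative real part, so the system is not asymptotically stable.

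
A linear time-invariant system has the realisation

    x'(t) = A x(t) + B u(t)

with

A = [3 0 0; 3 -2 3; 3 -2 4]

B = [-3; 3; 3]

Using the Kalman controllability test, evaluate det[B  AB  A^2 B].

AB = [[-9], [-6], [-3]]
A^2B = [[-27], [-24], [-27]]
Controllability matrix C = [B  AB  A^2B] = [[-3, -9, -27], [3, -6, -24], [3, -3, -27]]
Expanding along the first row, det(C) = (-3)·((-6)·(-27) - (-24)·(-3)) - (-9)·(3·(-27) - (-24)·3) + (-27)·(3·(-3) - (-6)·3) = (-3)·90 - (-9)·(-9) + (-27)·9 = -594
Since det(C) ≠ 0, rank(C) = 3 and the system is completely controllable.

-594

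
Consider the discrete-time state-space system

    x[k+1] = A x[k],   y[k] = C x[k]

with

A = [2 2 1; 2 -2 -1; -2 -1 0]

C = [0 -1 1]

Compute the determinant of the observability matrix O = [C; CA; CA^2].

CA = [[-4, 1, 1]]
CA^2 = [[-8, -11, -5]]
Observability matrix O = [C; CA; CA^2] = [[0, -1, 1], [-4, 1, 1], [-8, -11, -5]]
Expanding along the first row, det(O) = 0·(1·(-5) - 1·(-11)) - (-1)·((-4)·(-5) - 1·(-8)) + 1·((-4)·(-11) - 1·(-8)) = 0·6 - (-1)·28 + 1·52 = 80
Since det(O) ≠ 0, rank(O) = 3 and the system is completely observable.

80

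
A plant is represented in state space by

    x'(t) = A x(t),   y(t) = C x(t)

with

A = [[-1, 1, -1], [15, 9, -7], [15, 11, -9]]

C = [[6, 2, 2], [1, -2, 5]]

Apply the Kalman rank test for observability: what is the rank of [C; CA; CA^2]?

2

CA = [[54, 46, -38], [44, 38, -32]]
CA^2 = [[66, 50, -34], [46, 34, -22]]
Observability matrix O = [C; CA; CA^2] = [[6, 2, 2], [1, -2, 5], [54, 46, -38], [44, 38, -32], [66, 50, -34], [46, 34, -22]]
The columns c1, c2, c3 of O are linearly dependent: -c1 + 2·c2 + c3 = 0 (check each entry), so rank(O) ≤ 2.
The 2×2 minor from rows 1, 2, columns 1, 2 is 6·(-2) - 2·1 = -12 - 2 = -14 ≠ 0, so rank(O) = 2.
rank(O) = 2 < n = 3, so the pair (A, C) is not completely observable.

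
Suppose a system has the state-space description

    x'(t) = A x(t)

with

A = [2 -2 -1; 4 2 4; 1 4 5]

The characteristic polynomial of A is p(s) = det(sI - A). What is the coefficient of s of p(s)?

Expand det(sI - A) for the 3×3 matrix.
p(s) = s^3 - 9s^2 + 17s - 6.
(Check: constant term = det(-A) = (-1)^3 det A = -6; coefficient of s^2 = -tr A = -9.)
The coefficient of s is 17.

17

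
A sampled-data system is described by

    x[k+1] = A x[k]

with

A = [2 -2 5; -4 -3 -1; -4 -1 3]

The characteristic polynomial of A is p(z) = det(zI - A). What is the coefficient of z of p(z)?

2

Expand det(zI - A) for the 3×3 matrix.
p(z) = z^3 - 2z^2 + 2z + 92.
(Check: constant term = det(-A) = (-1)^3 det A = 92; coefficient of z^2 = -tr A = -2.)
The coefficient of z is 2.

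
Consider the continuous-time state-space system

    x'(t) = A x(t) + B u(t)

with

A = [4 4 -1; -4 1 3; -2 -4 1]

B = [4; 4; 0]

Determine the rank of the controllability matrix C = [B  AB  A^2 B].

AB = [[32], [-12], [-24]]
A^2B = [[104], [-212], [-40]]
Controllability matrix C = [B  AB  A^2B] = [[4, 32, 104], [4, -12, -212], [0, -24, -40]]
det(C) = 4·((-12)·(-40) - (-212)·(-24)) - 32·(4·(-40) - (-212)·0) + 104·(4·(-24) - (-12)·0) = 4·(-4608) - 32·(-160) + 104·(-96) = -23296 ≠ 0, so rank(C) = 3.
rank(C) = 3 = n, so the pair (A, B) is completely controllable.

3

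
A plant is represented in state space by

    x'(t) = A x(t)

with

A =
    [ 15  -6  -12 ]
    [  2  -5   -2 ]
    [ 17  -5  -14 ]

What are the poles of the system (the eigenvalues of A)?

-4, -3, 3

det(sI - A) = s^3 - (tr A)s^2 + (M11 + M22 + M33)s - det A, where Mii is the 2×2 principal minor of A obtained by deleting row i and column i.
tr A = 15 + (-5) + (-14) = -4; M11 = (-5)·(-14) - (-2)·(-5) = 70 - 10 = 60; M22 = 15·(-14) - (-12)·17 = -210 - (-204) = -6; M33 = 15·(-5) - (-6)·2 = -75 - (-12) = -63; sum of minors = -9.
det A = 15·((-5)·(-14) - (-2)·(-5)) - (-6)·(2·(-14) - (-2)·17) + (-12)·(2·(-5) - (-5)·17) = 15·60 - (-6)·6 + (-12)·75 = 36.
So p(s) = det(sI - A) = s^3 + 4s^2 - 9s - 36.
Rational-root test: any integer root divides -36. Testing small divisors, s = -3 works: p(-3) = -27 + 36 + 27 + (-36) = 0, so (s + 3) is a factor.
Dividing, p(s) = (s + 3)(s^2 + s - 12).
Factor s^2 + s - 12: two numbers with sum -1 and product -12 are 3 and -4, so s^2 + s - 12 = (s - 3)(s + 4).
Hence p(s) = (s - 3) (s + 3) (s + 4), with roots -4, -3, 3.
At least one eigenvalue has non-negative real part, so the system is not asymptotically stable.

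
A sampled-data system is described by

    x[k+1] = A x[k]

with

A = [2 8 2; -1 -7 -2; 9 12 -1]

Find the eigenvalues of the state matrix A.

-4, -3, 1

det(zI - A) = z^3 - (tr A)z^2 + (M11 + M22 + M33)z - det A, where Mii is the 2×2 principal minor of A obtained by deleting row i and column i.
tr A = 2 + (-7) + (-1) = -6; M11 = (-7)·(-1) - (-2)·12 = 7 - (-24) = 31; M22 = 2·(-1) - 2·9 = -2 - 18 = -20; M33 = 2·(-7) - 8·(-1) = -14 - (-8) = -6; sum of minors = 5.
det A = 2·((-7)·(-1) - (-2)·12) - 8·((-1)·(-1) - (-2)·9) + 2·((-1)·12 - (-7)·9) = 2·31 - 8·19 + 2·51 = 12.
So p(z) = det(zI - A) = z^3 + 6z^2 + 5z - 12.
Rational-root test: any integer root divides -12. Testing small divisors, z = 1 works: p(1) = 1 + 6 + 5 + (-12) = 0, so (z - 1) is a factor.
Dividing, p(z) = (z - 1)(z^2 + 7z + 12).
Factor z^2 + 7z + 12: two numbers with sum -7 and product 12 are -3 and -4, so z^2 + 7z + 12 = (z + 3)(z + 4).
Hence p(z) = (z - 1) (z + 3) (z + 4), with roots -4, -3, 1.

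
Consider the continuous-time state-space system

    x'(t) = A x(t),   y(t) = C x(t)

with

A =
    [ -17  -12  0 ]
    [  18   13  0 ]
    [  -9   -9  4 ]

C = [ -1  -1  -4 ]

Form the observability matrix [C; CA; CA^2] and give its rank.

2

CA = [[35, 35, -16]]
CA^2 = [[179, 179, -64]]
Observability matrix O = [C; CA; CA^2] = [[-1, -1, -4], [35, 35, -16], [179, 179, -64]]
The columns c1, c2, c3 of O are linearly dependent: -c1 + c2 = 0 (check each entry), so rank(O) ≤ 2.
The 2×2 minor from rows 1, 2, columns 1, 3 is (-1)·(-16) - (-4)·35 = 16 - (-140) = 156 ≠ 0, so rank(O) = 2.
rank(O) = 2 < n = 3, so the pair (A, C) is not completely observable.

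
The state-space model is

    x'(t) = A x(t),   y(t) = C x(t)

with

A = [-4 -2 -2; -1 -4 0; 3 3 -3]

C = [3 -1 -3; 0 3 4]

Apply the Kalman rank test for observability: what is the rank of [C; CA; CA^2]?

3

CA = [[-20, -11, 3], [9, 0, -12]]
CA^2 = [[100, 93, 31], [-72, -54, 18]]
Observability matrix O = [C; CA; CA^2] = [[3, -1, -3], [0, 3, 4], [-20, -11, 3], [9, 0, -12], [100, 93, 31], [-72, -54, 18]]
Take the 3×3 submatrix of O formed by rows 1, 2, 3: [[3, -1, -3], [0, 3, 4], [-20, -11, 3]]. Its determinant is 3·(3·3 - 4·(-11)) - (-1)·(0·3 - 4·(-20)) + (-3)·(0·(-11) - 3·(-20)) = 3·53 - (-1)·80 + (-3)·60 = 59 ≠ 0.
So rank(O) ≥ 3; since O has 3 columns, rank(O) = 3.
rank(O) = 3 = n, so the pair (A, C) is completely observable.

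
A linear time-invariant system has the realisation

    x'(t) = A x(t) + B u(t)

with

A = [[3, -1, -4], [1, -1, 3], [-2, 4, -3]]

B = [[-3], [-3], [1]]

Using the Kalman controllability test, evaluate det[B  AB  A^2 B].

-749

AB = [[-10], [3], [-9]]
A^2B = [[3], [-40], [59]]
Controllability matrix C = [B  AB  A^2B] = [[-3, -10, 3], [-3, 3, -40], [1, -9, 59]]
Expanding along the first row, det(C) = (-3)·(3·59 - (-40)·(-9)) - (-10)·((-3)·59 - (-40)·1) + 3·((-3)·(-9) - 3·1) = (-3)·(-183) - (-10)·(-137) + 3·24 = -749
Since det(C) ≠ 0, rank(C) = 3 and the system is completely controllable.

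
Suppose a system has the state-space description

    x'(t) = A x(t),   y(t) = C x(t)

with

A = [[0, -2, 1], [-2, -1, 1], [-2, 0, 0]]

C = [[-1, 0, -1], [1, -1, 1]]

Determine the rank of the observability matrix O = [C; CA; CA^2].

CA = [[2, 2, -1], [0, -1, 0]]
CA^2 = [[-2, -6, 4], [2, 1, -1]]
Observability matrix O = [C; CA; CA^2] = [[-1, 0, -1], [1, -1, 1], [2, 2, -1], [0, -1, 0], [-2, -6, 4], [2, 1, -1]]
Take the 3×3 submatrix of O formed by rows 1, 2, 3: [[-1, 0, -1], [1, -1, 1], [2, 2, -1]]. Its determinant is (-1)·((-1)·(-1) - 1·2) - 0·(1·(-1) - 1·2) + (-1)·(1·2 - (-1)·2) = (-1)·(-1) - 0·(-3) + (-1)·4 = -3 ≠ 0.
So rank(O) ≥ 3; since O has 3 columns, rank(O) = 3.
rank(O) = 3 = n, so the pair (A, C) is completely observable.

3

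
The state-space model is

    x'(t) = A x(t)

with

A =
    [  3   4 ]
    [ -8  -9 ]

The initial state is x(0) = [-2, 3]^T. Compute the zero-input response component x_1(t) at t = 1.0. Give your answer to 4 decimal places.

det(sI - A) = s^2 - (tr A)s + det A, with tr A = 3 + (-9) = -6 and det A = 3·(-9) - 4·(-8) = -27 - (-32) = 5.
So p(s) = det(sI - A) = s^2 + 6s + 5.
Factor s^2 + 6s + 5: two numbers with sum -6 and product 5 are -1 and -5, so s^2 + 6s + 5 = (s + 1)(s + 5).
Hence p(s) = (s + 1) (s + 5), with roots -5, -1.
The eigenvalues -5, -1 are distinct and real, so A is diagonalisable and x(t) = e^{At} x(0) = V diag(e^{λ_i t}) V^{-1} x(0), where the columns of V are the eigenvectors.
λ = -5: A - (-5)I = [[8, 4], [-8, -4]]. Row 1 gives 8·v1 + 4·v2 = 0, so take v_1 = [-1, 2]^T.
λ = -1: A - (-1)I = [[4, 4], [-8, -8]]. Row 1 gives 4·v1 + 4·v2 = 0, so take v_2 = [-1, 1]^T.
V = [v_1 v_2] = [[-1, -1], [2, 1]] has det V = 1, so V^{-1} = adj(V)/det V = [[1, 1], [-2, -1]].
Modal coordinates z(0) = V^{-1} x(0): 1·(-2) + 1·3 = 1; (-2)·(-2) + (-1)·3 = 1; so z(0) = [1, 1]^T.
x_1(t) = Σ_i (v_i)_1 · z_i(0) · e^{λ_i t} (row 1 of V times the modal terms).
x_1(1.0) = (-1)·1·e^{-5·1.0} + (-1)·1·e^{-1·1.0} = (-1)·0.006738 + (-1)·0.367879 = -0.3746.

-0.3746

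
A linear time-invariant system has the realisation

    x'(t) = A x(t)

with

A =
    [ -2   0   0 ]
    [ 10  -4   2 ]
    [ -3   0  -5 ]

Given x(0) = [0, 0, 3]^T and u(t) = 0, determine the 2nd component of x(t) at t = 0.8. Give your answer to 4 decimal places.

det(sI - A) = s^3 - (tr A)s^2 + (M11 + M22 + M33)s - det A, where Mii is the 2×2 principal minor of A obtained by deleting row i and column i.
tr A = (-2) + (-4) + (-5) = -11; M11 = (-4)·(-5) - 2·0 = 20 - 0 = 20; M22 = (-2)·(-5) - 0·(-3) = 10 - 0 = 10; M33 = (-2)·(-4) - 0·10 = 8 - 0 = 8; sum of minors = 38.
det A = (-2)·((-4)·(-5) - 2·0) - 0·(10·(-5) - 2·(-3)) + 0·(10·0 - (-4)·(-3)) = (-2)·20 - 0·(-44) + 0·(-12) = -40.
So p(s) = det(sI - A) = s^3 + 11s^2 + 38s + 40.
Rational-root test: any integer root divides 40. Testing small divisors, s = -2 works: p(-2) = -8 + 44 + (-76) + 40 = 0, so (s + 2) is a factor.
Dividing, p(s) = (s + 2)(s^2 + 9s + 20).
Factor s^2 + 9s + 20: two numbers with sum -9 and product 20 are -4 and -5, so s^2 + 9s + 20 = (s + 4)(s + 5).
Hence p(s) = (s + 2) (s + 4) (s + 5), with roots -5, -4, -2.
The eigenvalues -5, -4, -2 are distinct and real, so A is diagonalisable and x(t) = e^{At} x(0) = V diag(e^{λ_i t}) V^{-1} x(0), where the columns of V are the eigenvectors.
λ = -5: A - (-5)I = [[3, 0, 0], [10, 1, 2], [-3, 0, 0]]. v must be orthogonal to every row; (row 1) × (row 2) = [0, -6, 3], so take v_1 = [0, -2, 1]^T.
λ = -4: A - (-4)I = [[2, 0, 0], [10, 0, 2], [-3, 0, -1]]. v must be orthogonal to every row; (row 1) × (row 2) = [0, -4, 0], so take v_2 = [0, 1, 0]^T.
λ = -2: A - (-2)I = [[0, 0, 0], [10, -2, 2], [-3, 0, -3]]. v must be orthogonal to every row; (row 2) × (row 3) = [6, 24, -6], so take v_3 = [1, 4, -1]^T.
V = [v_1 v_2 v_3] = [[0, 0, 1], [-2, 1, 4], [1, 0, -1]] has det V = -1, so V^{-1} = adj(V)/det V = [[1, 0, 1], [-2, 1, 2], [1, 0, 0]].
Modal coordinates z(0) = V^{-1} x(0): 1·0 + 0·0 + 1·3 = 3; (-2)·0 + 1·0 + 2·3 = 6; 1·0 + 0·0 + 0·3 = 0; so z(0) = [3, 6, 0]^T.
x_2(t) = Σ_i (v_i)_2 · z_i(0) · e^{λ_i t} (row 2 of V times the modal terms).
x_2(0.8) = (-2)·3·e^{-5·0.8} + 1·6·e^{-4·0.8} + 4·0·e^{-2·0.8} = (-6)·0.018316 + 6·0.040762 + 0·0.201897 = 0.1347.

0.1347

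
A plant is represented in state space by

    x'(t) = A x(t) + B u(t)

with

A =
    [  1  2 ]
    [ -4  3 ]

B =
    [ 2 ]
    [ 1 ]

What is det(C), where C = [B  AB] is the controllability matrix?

-14

AB = [[4], [-5]]
Controllability matrix C = [B  AB] = [[2, 4], [1, -5]]
det(C) = 2·(-5) - 4·1 = -10 - 4 = -14
Since det(C) ≠ 0, rank(C) = 2 and the system is completely controllable.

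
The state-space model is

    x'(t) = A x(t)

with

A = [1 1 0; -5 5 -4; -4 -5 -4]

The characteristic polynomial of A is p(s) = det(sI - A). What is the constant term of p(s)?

44

Expand det(sI - A) for the 3×3 matrix.
p(s) = s^3 - 2s^2 - 34s + 44.
(Check: constant term = det(-A) = (-1)^3 det A = 44; coefficient of s^2 = -tr A = -2.)
The constant term is 44.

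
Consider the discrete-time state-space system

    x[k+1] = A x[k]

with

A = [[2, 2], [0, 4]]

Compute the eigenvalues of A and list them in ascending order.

2, 4

det(zI - A) = z^2 - (tr A)z + det A, with tr A = 2 + 4 = 6 and det A = 2·4 - 2·0 = 8 - 0 = 8.
So p(z) = det(zI - A) = z^2 - 6z + 8.
Factor z^2 - 6z + 8: two numbers with sum 6 and product 8 are 4 and 2, so z^2 - 6z + 8 = (z - 4)(z - 2).
Hence p(z) = (z - 4) (z - 2), with roots 2, 4.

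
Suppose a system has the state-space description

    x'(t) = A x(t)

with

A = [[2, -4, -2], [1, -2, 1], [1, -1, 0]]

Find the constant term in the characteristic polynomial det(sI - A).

Expand det(sI - A) for the 3×3 matrix.
p(s) = s^3 + 3s + 4.
(Check: constant term = det(-A) = (-1)^3 det A = 4; coefficient of s^2 = -tr A = 0.)
The constant term is 4.

4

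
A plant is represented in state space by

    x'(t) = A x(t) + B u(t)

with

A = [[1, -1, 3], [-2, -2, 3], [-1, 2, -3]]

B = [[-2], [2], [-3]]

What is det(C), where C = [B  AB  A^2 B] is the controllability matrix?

4064

AB = [[-13], [-9], [15]]
A^2B = [[41], [89], [-50]]
Controllability matrix C = [B  AB  A^2B] = [[-2, -13, 41], [2, -9, 89], [-3, 15, -50]]
Expanding along the first row, det(C) = (-2)·((-9)·(-50) - 89·15) - (-13)·(2·(-50) - 89·(-3)) + 41·(2·15 - (-9)·(-3)) = (-2)·(-885) - (-13)·167 + 41·3 = 4064
Since det(C) ≠ 0, rank(C) = 3 and the system is completely controllable.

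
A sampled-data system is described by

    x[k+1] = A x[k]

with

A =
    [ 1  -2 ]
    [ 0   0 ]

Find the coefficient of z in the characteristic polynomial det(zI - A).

-1

For a 2×2 matrix, det(zI - A) = z^2 - (tr A)z + det A.
tr A = 1, det A = 0.
So p(z) = z^2 - z.
The coefficient of z is -1.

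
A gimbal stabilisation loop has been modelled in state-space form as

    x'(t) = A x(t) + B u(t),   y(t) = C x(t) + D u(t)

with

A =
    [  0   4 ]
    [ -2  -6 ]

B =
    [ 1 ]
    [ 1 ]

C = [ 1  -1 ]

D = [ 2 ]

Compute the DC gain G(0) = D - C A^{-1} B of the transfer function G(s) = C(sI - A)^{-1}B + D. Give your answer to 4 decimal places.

3.5000

G(0) = C(-A)^{-1}B + D = -C A^{-1} B + D.
det A = 8, so A^{-1} = (1/8)·adj(A) = [[-3/4, -1/2], [1/4, 0]]
A^{-1} B = [-5/4, 1/4]^T
C A^{-1} B = -3/2
G(0) = D - C A^{-1} B = 2 - (-3/2) = 7/2 ≈ 3.5000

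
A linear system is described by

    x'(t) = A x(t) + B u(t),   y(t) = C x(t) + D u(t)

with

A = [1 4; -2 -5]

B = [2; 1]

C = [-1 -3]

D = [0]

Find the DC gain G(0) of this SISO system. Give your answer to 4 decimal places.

G(0) = C(-A)^{-1}B + D = -C A^{-1} B + D.
det A = 3, so A^{-1} = (1/3)·adj(A) = [[-5/3, -4/3], [2/3, 1/3]]
A^{-1} B = [-14/3, 5/3]^T
C A^{-1} B = -1/3
G(0) = D - C A^{-1} B = 0 - (-1/3) = 1/3 ≈ 0.3333

0.3333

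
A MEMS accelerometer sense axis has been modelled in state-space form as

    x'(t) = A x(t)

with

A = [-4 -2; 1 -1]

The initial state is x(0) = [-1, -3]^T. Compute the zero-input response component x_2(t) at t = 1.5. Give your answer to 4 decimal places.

-0.3041

det(sI - A) = s^2 - (tr A)s + det A, with tr A = (-4) + (-1) = -5 and det A = (-4)·(-1) - (-2)·1 = 4 - (-2) = 6.
So p(s) = det(sI - A) = s^2 + 5s + 6.
Factor s^2 + 5s + 6: two numbers with sum -5 and product 6 are -2 and -3, so s^2 + 5s + 6 = (s + 2)(s + 3).
Hence p(s) = (s + 2) (s + 3), with roots -3, -2.
The eigenvalues -3, -2 are distinct and real, so A is diagonalisable and x(t) = e^{At} x(0) = V diag(e^{λ_i t}) V^{-1} x(0), where the columns of V are the eigenvectors.
λ = -3: A - (-3)I = [[-1, -2], [1, 2]]. Row 1 gives (-1)·v1 + (-2)·v2 = 0, so take v_1 = [2, -1]^T.
λ = -2: A - (-2)I = [[-2, -2], [1, 1]]. Row 1 gives (-2)·v1 + (-2)·v2 = 0, so take v_2 = [1, -1]^T.
V = [v_1 v_2] = [[2, 1], [-1, -1]] has det V = -1, so V^{-1} = adj(V)/det V = [[1, 1], [-1, -2]].
Modal coordinates z(0) = V^{-1} x(0): 1·(-1) + 1·(-3) = -4; (-1)·(-1) + (-2)·(-3) = 7; so z(0) = [-4, 7]^T.
x_2(t) = Σ_i (v_i)_2 · z_i(0) · e^{λ_i t} (row 2 of V times the modal terms).
x_2(1.5) = (-1)·(-4)·e^{-3·1.5} + (-1)·7·e^{-2·1.5} = 4·0.011109 + (-7)·0.049787 = -0.3041.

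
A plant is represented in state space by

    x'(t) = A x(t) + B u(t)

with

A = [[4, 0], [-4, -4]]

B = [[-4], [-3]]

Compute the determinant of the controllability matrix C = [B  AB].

AB = [[-16], [28]]
Controllability matrix C = [B  AB] = [[-4, -16], [-3, 28]]
det(C) = (-4)·28 - (-16)·(-3) = -112 - 48 = -160
Since det(C) ≠ 0, rank(C) = 2 and the system is completely controllable.

-160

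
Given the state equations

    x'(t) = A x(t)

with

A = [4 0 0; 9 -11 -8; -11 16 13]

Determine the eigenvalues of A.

-3, 4, 5

det(sI - A) = s^3 - (tr A)s^2 + (M11 + M22 + M33)s - det A, where Mii is the 2×2 principal minor of A obtained by deleting row i and column i.
tr A = 4 + (-11) + 13 = 6; M11 = (-11)·13 - (-8)·16 = -143 - (-128) = -15; M22 = 4·13 - 0·(-11) = 52 - 0 = 52; M33 = 4·(-11) - 0·9 = -44 - 0 = -44; sum of minors = -7.
det A = 4·((-11)·13 - (-8)·16) - 0·(9·13 - (-8)·(-11)) + 0·(9·16 - (-11)·(-11)) = 4·(-15) - 0·29 + 0·23 = -60.
So p(s) = det(sI - A) = s^3 - 6s^2 - 7s + 60.
Rational-root test: any integer root divides 60. Testing small divisors, s = -3 works: p(-3) = -27 + (-54) + 21 + 60 = 0, so (s + 3) is a factor.
Dividing, p(s) = (s + 3)(s^2 - 9s + 20).
Factor s^2 - 9s + 20: two numbers with sum 9 and product 20 are 5 and 4, so s^2 - 9s + 20 = (s - 5)(s - 4).
Hence p(s) = (s - 5) (s - 4) (s + 3), with roots -3, 4, 5.
At least one eigenvalue has non-negative real part, so the system is not asymptotically stable.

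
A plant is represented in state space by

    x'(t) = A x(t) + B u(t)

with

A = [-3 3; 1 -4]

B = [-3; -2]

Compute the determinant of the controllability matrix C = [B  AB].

AB = [[3], [5]]
Controllability matrix C = [B  AB] = [[-3, 3], [-2, 5]]
det(C) = (-3)·5 - 3·(-2) = -15 - (-6) = -9
Since det(C) ≠ 0, rank(C) = 2 and the system is completely controllable.

-9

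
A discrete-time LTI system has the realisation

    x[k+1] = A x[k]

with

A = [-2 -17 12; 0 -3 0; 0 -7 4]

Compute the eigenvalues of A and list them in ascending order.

det(zI - A) = z^3 - (tr A)z^2 + (M11 + M22 + M33)z - det A, where Mii is the 2×2 principal minor of A obtained by deleting row i and column i.
tr A = (-2) + (-3) + 4 = -1; M11 = (-3)·4 - 0·(-7) = -12 - 0 = -12; M22 = (-2)·4 - 12·0 = -8 - 0 = -8; M33 = (-2)·(-3) - (-17)·0 = 6 - 0 = 6; sum of minors = -14.
det A = (-2)·((-3)·4 - 0·(-7)) - (-17)·(0·4 - 0·0) + 12·(0·(-7) - (-3)·0) = (-2)·(-12) - (-17)·0 + 12·0 = 24.
So p(z) = det(zI - A) = z^3 + z^2 - 14z - 24.
Rational-root test: any integer root divides -24. Testing small divisors, z = -2 works: p(-2) = -8 + 4 + 28 + (-24) = 0, so (z + 2) is a factor.
Dividing, p(z) = (z + 2)(z^2 - z - 12).
Factor z^2 - z - 12: two numbers with sum 1 and product -12 are 4 and -3, so z^2 - z - 12 = (z - 4)(z + 3).
Hence p(z) = (z - 4) (z + 2) (z + 3), with roots -3, -2, 4.

-3, -2, 4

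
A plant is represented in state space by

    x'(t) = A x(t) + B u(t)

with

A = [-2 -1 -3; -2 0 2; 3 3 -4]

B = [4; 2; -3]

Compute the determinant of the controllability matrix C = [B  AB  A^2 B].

324

AB = [[-1], [-14], [30]]
A^2B = [[-74], [62], [-165]]
Controllability matrix C = [B  AB  A^2B] = [[4, -1, -74], [2, -14, 62], [-3, 30, -165]]
Expanding along the first row, det(C) = 4·((-14)·(-165) - 62·30) - (-1)·(2·(-165) - 62·(-3)) + (-74)·(2·30 - (-14)·(-3)) = 4·450 - (-1)·(-144) + (-74)·18 = 324
Since det(C) ≠ 0, rank(C) = 3 and the system is completely controllable.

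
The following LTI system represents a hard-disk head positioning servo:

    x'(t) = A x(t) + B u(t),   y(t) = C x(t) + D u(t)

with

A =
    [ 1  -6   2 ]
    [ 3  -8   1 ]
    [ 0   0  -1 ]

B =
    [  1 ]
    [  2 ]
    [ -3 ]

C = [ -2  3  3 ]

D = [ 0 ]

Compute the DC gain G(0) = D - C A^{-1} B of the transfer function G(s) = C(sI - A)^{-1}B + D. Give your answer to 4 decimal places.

G(0) = C(-A)^{-1}B + D = -C A^{-1} B + D.
det A = -10, so A^{-1} = (1/-10)·adj(A) = [[-4/5, 3/5, -1], [-3/10, 1/10, -1/2], [0, 0, -1]]
A^{-1} B = [17/5, 7/5, 3]^T
C A^{-1} B = 32/5
G(0) = D - C A^{-1} B = 0 - (32/5) = -32/5 ≈ -6.4000

-6.4000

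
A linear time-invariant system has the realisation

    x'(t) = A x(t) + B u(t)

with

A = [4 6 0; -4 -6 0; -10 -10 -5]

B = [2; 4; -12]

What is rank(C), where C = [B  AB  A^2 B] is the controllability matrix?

AB = [[32], [-32], [0]]
A^2B = [[-64], [64], [0]]
Controllability matrix C = [B  AB  A^2B] = [[2, 32, -64], [4, -32, 64], [-12, 0, 0]]
The rows r1, r2, r3 of C are linearly dependent: 2·r1 + 2·r2 + r3 = 0 (check each entry), so rank(C) ≤ 2.
The 2×2 minor from rows 1, 2, columns 1, 2 is 2·(-32) - 32·4 = -64 - 128 = -192 ≠ 0, so rank(C) = 2.
rank(C) = 2 < n = 3, so the pair (A, B) is not completely controllable.

2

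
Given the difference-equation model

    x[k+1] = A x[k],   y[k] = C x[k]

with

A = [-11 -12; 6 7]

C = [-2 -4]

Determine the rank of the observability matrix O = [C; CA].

1

CA = [[-2, -4]]
Observability matrix O = [C; CA] = [[-2, -4], [-2, -4]]
Every row of O is a scalar multiple of row 1 = [-2, -4] (multipliers 1, 1), so the rows span a one-dimensional space.
O ≠ 0, hence rank(O) = 1.
rank(O) = 1 < n = 2, so the pair (A, C) is not completely observable.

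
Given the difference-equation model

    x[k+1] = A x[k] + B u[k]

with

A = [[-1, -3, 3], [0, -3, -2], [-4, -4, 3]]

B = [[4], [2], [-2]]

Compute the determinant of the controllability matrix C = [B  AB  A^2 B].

AB = [[-16], [-2], [-30]]
A^2B = [[-68], [66], [-18]]
Controllability matrix C = [B  AB  A^2B] = [[4, -16, -68], [2, -2, 66], [-2, -30, -18]]
Expanding along the first row, det(C) = 4·((-2)·(-18) - 66·(-30)) - (-16)·(2·(-18) - 66·(-2)) + (-68)·(2·(-30) - (-2)·(-2)) = 4·2016 - (-16)·96 + (-68)·(-64) = 13952
Since det(C) ≠ 0, rank(C) = 3 and the system is completely controllable.

13952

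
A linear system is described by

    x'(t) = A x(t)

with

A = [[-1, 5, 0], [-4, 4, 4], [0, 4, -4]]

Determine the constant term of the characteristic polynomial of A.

Expand det(sI - A) for the 3×3 matrix.
p(s) = s^3 + s^2 - 12s + 48.
(Check: constant term = det(-A) = (-1)^3 det A = 48; coefficient of s^2 = -tr A = 1.)
The constant term is 48.

48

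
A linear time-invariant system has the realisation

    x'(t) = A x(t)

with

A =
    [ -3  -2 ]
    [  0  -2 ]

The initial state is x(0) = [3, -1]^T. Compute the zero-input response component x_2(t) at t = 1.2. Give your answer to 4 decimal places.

det(sI - A) = s^2 - (tr A)s + det A, with tr A = (-3) + (-2) = -5 and det A = (-3)·(-2) - (-2)·0 = 6 - 0 = 6.
So p(s) = det(sI - A) = s^2 + 5s + 6.
Factor s^2 + 5s + 6: two numbers with sum -5 and product 6 are -2 and -3, so s^2 + 5s + 6 = (s + 2)(s + 3).
Hence p(s) = (s + 2) (s + 3), with roots -3, -2.
The eigenvalues -3, -2 are distinct and real, so A is diagonalisable and x(t) = e^{At} x(0) = V diag(e^{λ_i t}) V^{-1} x(0), where the columns of V are the eigenvectors.
λ = -3: A - (-3)I = [[0, -2], [0, 1]]. Row 1 gives 0·v1 + (-2)·v2 = 0, so take v_1 = [1, 0]^T.
λ = -2: A - (-2)I = [[-1, -2], [0, 0]]. Row 1 gives (-1)·v1 + (-2)·v2 = 0, so take v_2 = [-2, 1]^T.
V = [v_1 v_2] = [[1, -2], [0, 1]] has det V = 1, so V^{-1} = adj(V)/det V = [[1, 2], [0, 1]].
Modal coordinates z(0) = V^{-1} x(0): 1·3 + 2·(-1) = 1; 0·3 + 1·(-1) = -1; so z(0) = [1, -1]^T.
x_2(t) = Σ_i (v_i)_2 · z_i(0) · e^{λ_i t} (row 2 of V times the modal terms).
x_2(1.2) = 0·1·e^{-3·1.2} + 1·(-1)·e^{-2·1.2} = 0·0.027324 + (-1)·0.090718 = -0.0907.

-0.0907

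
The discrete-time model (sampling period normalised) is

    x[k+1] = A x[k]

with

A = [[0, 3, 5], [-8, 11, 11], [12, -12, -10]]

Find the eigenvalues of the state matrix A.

det(zI - A) = z^3 - (tr A)z^2 + (M11 + M22 + M33)z - det A, where Mii is the 2×2 principal minor of A obtained by deleting row i and column i.
tr A = 0 + 11 + (-10) = 1; M11 = 11·(-10) - 11·(-12) = -110 - (-132) = 22; M22 = 0·(-10) - 5·12 = 0 - 60 = -60; M33 = 0·11 - 3·(-8) = 0 - (-24) = 24; sum of minors = -14.
det A = 0·(11·(-10) - 11·(-12)) - 3·((-8)·(-10) - 11·12) + 5·((-8)·(-12) - 11·12) = 0·22 - 3·(-52) + 5·(-36) = -24.
So p(z) = det(zI - A) = z^3 - z^2 - 14z + 24.
Rational-root test: any integer root divides 24. Testing small divisors, z = 2 works: p(2) = 8 + (-4) + (-28) + 24 = 0, so (z - 2) is a factor.
Dividing, p(z) = (z - 2)(z^2 + z - 12).
Factor z^2 + z - 12: two numbers with sum -1 and product -12 are 3 and -4, so z^2 + z - 12 = (z - 3)(z + 4).
Hence p(z) = (z - 3) (z - 2) (z + 4), with roots -4, 2, 3.

-4, 2, 3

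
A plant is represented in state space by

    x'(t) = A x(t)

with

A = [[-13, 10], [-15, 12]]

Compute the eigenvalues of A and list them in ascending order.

-3, 2

det(sI - A) = s^2 - (tr A)s + det A, with tr A = (-13) + 12 = -1 and det A = (-13)·12 - 10·(-15) = -156 - (-150) = -6.
So p(s) = det(sI - A) = s^2 + s - 6.
Factor s^2 + s - 6: two numbers with sum -1 and product -6 are 2 and -3, so s^2 + s - 6 = (s - 2)(s + 3).
Hence p(s) = (s - 2) (s + 3), with roots -3, 2.
At least one eigenvalue has non-negative real part, so the system is not asymptotically stable.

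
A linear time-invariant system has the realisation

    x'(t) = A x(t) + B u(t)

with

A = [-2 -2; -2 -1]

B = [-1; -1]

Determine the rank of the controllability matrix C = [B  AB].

AB = [[4], [3]]
Controllability matrix C = [B  AB] = [[-1, 4], [-1, 3]]
det(C) = (-1)·3 - 4·(-1) = -3 - (-4) = 1 ≠ 0, so rank(C) = 2.
rank(C) = 2 = n, so the pair (A, B) is completely controllable.

2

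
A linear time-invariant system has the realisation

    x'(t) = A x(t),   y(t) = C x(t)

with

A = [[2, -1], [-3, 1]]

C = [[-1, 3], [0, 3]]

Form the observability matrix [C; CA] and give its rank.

CA = [[-11, 4], [-9, 3]]
Observability matrix O = [C; CA] = [[-1, 3], [0, 3], [-11, 4], [-9, 3]]
Take the 2×2 submatrix of O formed by rows 1, 2: [[-1, 3], [0, 3]]. Its determinant is (-1)·3 - 3·0 = -3 - 0 = -3 ≠ 0.
So rank(O) ≥ 2; since O has 2 columns, rank(O) = 2.
rank(O) = 2 = n, so the pair (A, C) is completely observable.

2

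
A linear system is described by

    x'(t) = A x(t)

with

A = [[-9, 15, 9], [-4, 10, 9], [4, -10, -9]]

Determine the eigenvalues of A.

-5, -3, 0

det(sI - A) = s^3 - (tr A)s^2 + (M11 + M22 + M33)s - det A, where Mii is the 2×2 principal minor of A obtained by deleting row i and column i.
tr A = (-9) + 10 + (-9) = -8; M11 = 10·(-9) - 9·(-10) = -90 - (-90) = 0; M22 = (-9)·(-9) - 9·4 = 81 - 36 = 45; M33 = (-9)·10 - 15·(-4) = -90 - (-60) = -30; sum of minors = 15.
det A = (-9)·(10·(-9) - 9·(-10)) - 15·((-4)·(-9) - 9·4) + 9·((-4)·(-10) - 10·4) = (-9)·0 - 15·0 + 9·0 = 0.
So p(s) = det(sI - A) = s^3 + 8s^2 + 15s.
The constant term is 0, so p(s) = s(s^2 + 8s + 15).
Factor s^2 + 8s + 15: two numbers with sum -8 and product 15 are -3 and -5, so s^2 + 8s + 15 = (s + 3)(s + 5).
Hence p(s) = s (s + 3) (s + 5), with roots -5, -3, 0.
At least one eigenvalue has non-negative real part, so the system is not asymptotically stable.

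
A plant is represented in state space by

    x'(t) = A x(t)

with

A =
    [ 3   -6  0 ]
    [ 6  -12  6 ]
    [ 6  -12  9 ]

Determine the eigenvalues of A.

-3, 0, 3

det(sI - A) = s^3 - (tr A)s^2 + (M11 + M22 + M33)s - det A, where Mii is the 2×2 principal minor of A obtained by deleting row i and column i.
tr A = 3 + (-12) + 9 = 0; M11 = (-12)·9 - 6·(-12) = -108 - (-72) = -36; M22 = 3·9 - 0·6 = 27 - 0 = 27; M33 = 3·(-12) - (-6)·6 = -36 - (-36) = 0; sum of minors = -9.
det A = 3·((-12)·9 - 6·(-12)) - (-6)·(6·9 - 6·6) + 0·(6·(-12) - (-12)·6) = 3·(-36) - (-6)·18 + 0·0 = 0.
So p(s) = det(sI - A) = s^3 - 9s.
The constant term is 0, so p(s) = s(s^2 - 9).
Factor s^2 - 9: two numbers with sum 0 and product -9 are 3 and -3, so s^2 - 9 = (s - 3)(s + 3).
Hence p(s) = s (s - 3) (s + 3), with roots -3, 0, 3.
At least one eigenvalue has non-negative real part, so the system is not asymptotically stable.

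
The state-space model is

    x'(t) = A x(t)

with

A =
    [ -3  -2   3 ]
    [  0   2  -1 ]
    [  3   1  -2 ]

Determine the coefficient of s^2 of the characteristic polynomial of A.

3

Expand det(sI - A) for the 3×3 matrix.
p(s) = s^3 + 3s^2 - 12s + 3.
(Check: constant term = det(-A) = (-1)^3 det A = 3; coefficient of s^2 = -tr A = 3.)
The coefficient of s^2 is 3.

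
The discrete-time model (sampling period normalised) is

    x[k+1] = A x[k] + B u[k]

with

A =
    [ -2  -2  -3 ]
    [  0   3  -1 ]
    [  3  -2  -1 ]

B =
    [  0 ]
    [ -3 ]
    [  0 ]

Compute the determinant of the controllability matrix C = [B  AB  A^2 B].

AB = [[6], [-9], [6]]
A^2B = [[-12], [-33], [30]]
Controllability matrix C = [B  AB  A^2B] = [[0, 6, -12], [-3, -9, -33], [0, 6, 30]]
Expanding along the first row, det(C) = 0·((-9)·30 - (-33)·6) - 6·((-3)·30 - (-33)·0) + (-12)·((-3)·6 - (-9)·0) = 0·(-72) - 6·(-90) + (-12)·(-18) = 756
Since det(C) ≠ 0, rank(C) = 3 and the system is completely controllable.

756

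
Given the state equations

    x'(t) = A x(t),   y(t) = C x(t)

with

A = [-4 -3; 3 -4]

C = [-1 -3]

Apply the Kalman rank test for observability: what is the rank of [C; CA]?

2

CA = [[-5, 15]]
Observability matrix O = [C; CA] = [[-1, -3], [-5, 15]]
det(O) = (-1)·15 - (-3)·(-5) = -15 - 15 = -30 ≠ 0, so rank(O) = 2.
rank(O) = 2 = n, so the pair (A, C) is completely observable.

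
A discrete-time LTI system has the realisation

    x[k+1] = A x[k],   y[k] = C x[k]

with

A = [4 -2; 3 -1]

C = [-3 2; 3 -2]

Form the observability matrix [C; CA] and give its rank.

1

CA = [[-6, 4], [6, -4]]
Observability matrix O = [C; CA] = [[-3, 2], [3, -2], [-6, 4], [6, -4]]
Every row of O is a scalar multiple of row 1 = [-3, 2] (multipliers 1, -1, 2, -2), so the rows span a one-dimensional space.
O ≠ 0, hence rank(O) = 1.
rank(O) = 1 < n = 2, so the pair (A, C) is not completely observable.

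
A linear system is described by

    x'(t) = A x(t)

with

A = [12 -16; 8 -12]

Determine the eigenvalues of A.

det(sI - A) = s^2 - (tr A)s + det A, with tr A = 12 + (-12) = 0 and det A = 12·(-12) - (-16)·8 = -144 - (-128) = -16.
So p(s) = det(sI - A) = s^2 - 16.
Factor s^2 - 16: two numbers with sum 0 and product -16 are 4 and -4, so s^2 - 16 = (s - 4)(s + 4).
Hence p(s) = (s - 4) (s + 4), with roots -4, 4.
At least one eigenvalue has non-negative real part, so the system is not asymptotically stable.

-4, 4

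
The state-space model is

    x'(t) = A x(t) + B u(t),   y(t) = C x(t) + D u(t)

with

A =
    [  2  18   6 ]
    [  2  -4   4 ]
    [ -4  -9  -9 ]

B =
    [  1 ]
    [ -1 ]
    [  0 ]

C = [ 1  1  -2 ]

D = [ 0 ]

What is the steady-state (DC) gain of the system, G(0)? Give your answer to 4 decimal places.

-3.3333

G(0) = C(-A)^{-1}B + D = -C A^{-1} B + D.
det A = -24, so A^{-1} = (1/-24)·adj(A) = [[-3, -9/2, -4], [-1/12, -1/4, -1/6], [17/12, 9/4, 11/6]]
A^{-1} B = [3/2, 1/6, -5/6]^T
C A^{-1} B = 10/3
G(0) = D - C A^{-1} B = 0 - (10/3) = -10/3 ≈ -3.3333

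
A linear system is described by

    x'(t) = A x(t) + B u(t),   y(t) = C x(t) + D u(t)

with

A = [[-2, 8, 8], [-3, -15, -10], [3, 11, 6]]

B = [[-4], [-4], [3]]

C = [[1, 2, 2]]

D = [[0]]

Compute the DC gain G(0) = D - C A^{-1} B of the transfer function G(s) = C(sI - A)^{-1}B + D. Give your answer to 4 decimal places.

-3.5000

G(0) = C(-A)^{-1}B + D = -C A^{-1} B + D.
det A = -40, so A^{-1} = (1/-40)·adj(A) = [[-1/2, -1, -1], [3/10, 9/10, 11/10], [-3/10, -23/20, -27/20]]
A^{-1} B = [3, -3/2, 7/4]^T
C A^{-1} B = 7/2
G(0) = D - C A^{-1} B = 0 - (7/2) = -7/2 ≈ -3.5000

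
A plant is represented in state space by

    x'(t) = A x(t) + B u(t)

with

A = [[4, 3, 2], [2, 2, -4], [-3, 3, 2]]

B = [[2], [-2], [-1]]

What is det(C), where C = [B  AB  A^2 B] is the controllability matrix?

1152

AB = [[0], [4], [-14]]
A^2B = [[-16], [64], [-16]]
Controllability matrix C = [B  AB  A^2B] = [[2, 0, -16], [-2, 4, 64], [-1, -14, -16]]
Expanding along the first row, det(C) = 2·(4·(-16) - 64·(-14)) - 0·((-2)·(-16) - 64·(-1)) + (-16)·((-2)·(-14) - 4·(-1)) = 2·832 - 0·96 + (-16)·32 = 1152
Since det(C) ≠ 0, rank(C) = 3 and the system is completely controllable.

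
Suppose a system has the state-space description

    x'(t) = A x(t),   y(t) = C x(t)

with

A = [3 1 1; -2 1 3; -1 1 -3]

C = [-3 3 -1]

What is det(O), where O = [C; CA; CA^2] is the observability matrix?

CA = [[-14, -1, 9]]
CA^2 = [[-49, -6, -44]]
Observability matrix O = [C; CA; CA^2] = [[-3, 3, -1], [-14, -1, 9], [-49, -6, -44]]
Expanding along the first row, det(O) = (-3)·((-1)·(-44) - 9·(-6)) - 3·((-14)·(-44) - 9·(-49)) + (-1)·((-14)·(-6) - (-1)·(-49)) = (-3)·98 - 3·1057 + (-1)·35 = -3500
Since det(O) ≠ 0, rank(O) = 3 and the system is completely observable.

-3500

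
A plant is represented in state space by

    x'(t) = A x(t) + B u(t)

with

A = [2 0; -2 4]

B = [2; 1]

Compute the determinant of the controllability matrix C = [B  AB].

AB = [[4], [0]]
Controllability matrix C = [B  AB] = [[2, 4], [1, 0]]
det(C) = 2·0 - 4·1 = 0 - 4 = -4
Since det(C) ≠ 0, rank(C) = 2 and the system is completely controllable.

-4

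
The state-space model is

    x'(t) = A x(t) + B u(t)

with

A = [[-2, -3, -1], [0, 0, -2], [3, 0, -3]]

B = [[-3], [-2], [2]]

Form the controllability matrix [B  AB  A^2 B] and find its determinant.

AB = [[10], [-4], [-15]]
A^2B = [[7], [30], [75]]
Controllability matrix C = [B  AB  A^2B] = [[-3, 10, 7], [-2, -4, 30], [2, -15, 75]]
Expanding along the first row, det(C) = (-3)·((-4)·75 - 30·(-15)) - 10·((-2)·75 - 30·2) + 7·((-2)·(-15) - (-4)·2) = (-3)·150 - 10·(-210) + 7·38 = 1916
Since det(C) ≠ 0, rank(C) = 3 and the system is completely controllable.

1916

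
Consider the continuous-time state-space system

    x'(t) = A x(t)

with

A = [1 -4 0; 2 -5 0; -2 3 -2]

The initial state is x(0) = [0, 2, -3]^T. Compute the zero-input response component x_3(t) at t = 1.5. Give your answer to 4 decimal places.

0.3520

det(sI - A) = s^3 - (tr A)s^2 + (M11 + M22 + M33)s - det A, where Mii is the 2×2 principal minor of A obtained by deleting row i and column i.
tr A = 1 + (-5) + (-2) = -6; M11 = (-5)·(-2) - 0·3 = 10 - 0 = 10; M22 = 1·(-2) - 0·(-2) = -2 - 0 = -2; M33 = 1·(-5) - (-4)·2 = -5 - (-8) = 3; sum of minors = 11.
det A = 1·((-5)·(-2) - 0·3) - (-4)·(2·(-2) - 0·(-2)) + 0·(2·3 - (-5)·(-2)) = 1·10 - (-4)·(-4) + 0·(-4) = -6.
So p(s) = det(sI - A) = s^3 + 6s^2 + 11s + 6.
Rational-root test: any integer root divides 6. Testing small divisors, s = -1 works: p(-1) = -1 + 6 + (-11) + 6 = 0, so (s + 1) is a factor.
Dividing, p(s) = (s + 1)(s^2 + 5s + 6).
Factor s^2 + 5s + 6: two numbers with sum -5 and product 6 are -2 and -3, so s^2 + 5s + 6 = (s + 2)(s + 3).
Hence p(s) = (s + 1) (s + 2) (s + 3), with roots -3, -2, -1.
The eigenvalues -3, -2, -1 are distinct and real, so A is diagonalisable and x(t) = e^{At} x(0) = V diag(e^{λ_i t}) V^{-1} x(0), where the columns of V are the eigenvectors.
λ = -3: A - (-3)I = [[4, -4, 0], [2, -2, 0], [-2, 3, 1]]. v must be orthogonal to every row; (row 1) × (row 3) = [-4, -4, 4], so take v_1 = [1, 1, -1]^T.
λ = -2: A - (-2)I = [[3, -4, 0], [2, -3, 0], [-2, 3, 0]]. v must be orthogonal to every row; (row 1) × (row 2) = [0, 0, -1], so take v_2 = [0, 0, 1]^T.
λ = -1: A - (-1)I = [[2, -4, 0], [2, -4, 0], [-2, 3, -1]]. v must be orthogonal to every row; (row 1) × (row 3) = [4, 2, -2], so take v_3 = [-2, -1, 1]^T.
V = [v_1 v_2 v_3] = [[1, 0, -2], [1, 0, -1], [-1, 1, 1]] has det V = -1, so V^{-1} = adj(V)/det V = [[-1, 2, 0], [0, 1, 1], [-1, 1, 0]].
Modal coordinates z(0) = V^{-1} x(0): (-1)·0 + 2·2 + 0·(-3) = 4; 0·0 + 1·2 + 1·(-3) = -1; (-1)·0 + 1·2 + 0·(-3) = 2; so z(0) = [4, -1, 2]^T.
x_3(t) = Σ_i (v_i)_3 · z_i(0) · e^{λ_i t} (row 3 of V times the modal terms).
x_3(1.5) = (-1)·4·e^{-3·1.5} + 1·(-1)·e^{-2·1.5} + 1·2·e^{-1·1.5} = (-4)·0.011109 + (-1)·0.049787 + 2·0.223130 = 0.3520.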